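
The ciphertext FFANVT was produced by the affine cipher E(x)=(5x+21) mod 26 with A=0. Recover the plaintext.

CCBOAK

The inverse of 5 mod 26 is 21, since 5·21=105≡1. Apply D(y)=21·(y−21) mod 26:
F(5): 21·(5−21)=-336≡2 → C
F(5): 21·(5−21)=-336≡2 → C
A(0): 21·(0−21)=-441≡1 → B
N(13): 21·(13−21)=-168≡14 → O
V(21): 21·(21−21)=0 → A
T(19): 21·(19−21)=-42≡10 → K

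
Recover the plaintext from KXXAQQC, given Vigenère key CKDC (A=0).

Repeat the key across the ciphertext: CKDCCKD
K(10)−C(2): 8 → I
X(23)−K(10): 13 → N
X(23)−D(3): 20 → U
A(0)−C(2): -2≡24 → Y
Q(16)−C(2): 14 → O
Q(16)−K(10): 6 → G
C(2)−D(3): -1≡25 → Z

INUYOGZ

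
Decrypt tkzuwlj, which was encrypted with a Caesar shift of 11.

izojlay

t(19): 19−11=8 → i
k(10): 10−11=-1≡25 → z
z(25): 25−11=14 → o
u(20): 20−11=9 → j
w(22): 22−11=11 → l
l(11): 11−11=0 → a
j(9): 9−11=-2≡24 → y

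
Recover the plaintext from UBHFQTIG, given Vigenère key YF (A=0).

Repeat the key across the ciphertext: YFYFYFYF
U(20)−Y(24): -4≡22 → W
B(1)−F(5): -4≡22 → W
H(7)−Y(24): -17≡9 → J
F(5)−F(5): 0 → A
Q(16)−Y(24): -8≡18 → S
T(19)−F(5): 14 → O
I(8)−Y(24): -16≡10 → K
G(6)−F(5): 1 → B

WWJASOKB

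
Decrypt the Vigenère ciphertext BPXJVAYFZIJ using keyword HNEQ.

UCTTONUPSVF

Repeat the key across the ciphertext: HNEQHNEQHNE
B(1)−H(7): -6≡20 → U
P(15)−N(13): 2 → C
X(23)−E(4): 19 → T
J(9)−Q(16): -7≡19 → T
V(21)−H(7): 14 → O
A(0)−N(13): -13≡13 → N
Y(24)−E(4): 20 → U
F(5)−Q(16): -11≡15 → P
Z(25)−H(7): 18 → S
I(8)−N(13): -5≡21 → V
J(9)−E(4): 5 → F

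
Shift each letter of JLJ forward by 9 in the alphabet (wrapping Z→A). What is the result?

SUS

J(9): 9+9=18 → S
L(11): 11+9=20 → U
J(9): 9+9=18 → S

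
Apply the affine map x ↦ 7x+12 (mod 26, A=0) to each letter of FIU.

VQW

F(5): 7·5+12=47≡21 → V
I(8): 7·8+12=68≡16 → Q
U(20): 7·20+12=152≡22 → W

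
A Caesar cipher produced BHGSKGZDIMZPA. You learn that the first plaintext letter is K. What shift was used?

From the crib: B(1)−K(10)=-9≡17, so the shift is 17.

17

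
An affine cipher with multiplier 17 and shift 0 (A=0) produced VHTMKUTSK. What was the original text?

The inverse of 17 mod 26 is 23, since 17·23=391≡1. Apply D(y)=23·(y−0) mod 26:
V(21): 23·(21−0)=483≡15 → P
H(7): 23·(7−0)=161≡5 → F
T(19): 23·(19−0)=437≡21 → V
M(12): 23·(12−0)=276≡16 → Q
K(10): 23·(10−0)=230≡22 → W
U(20): 23·(20−0)=460≡18 → S
T(19): 23·(19−0)=437≡21 → V
S(18): 23·(18−0)=414≡24 → Y
K(10): 23·(10−0)=230≡22 → W

PFVQWSVYW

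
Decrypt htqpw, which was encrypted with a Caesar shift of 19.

oaxwd

h(7): 7−19=-12≡14 → o
t(19): 19−19=0 → a
q(16): 16−19=-3≡23 → x
p(15): 15−19=-4≡22 → w
w(22): 22−19=3 → d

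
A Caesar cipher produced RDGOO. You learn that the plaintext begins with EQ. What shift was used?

13

From the crib: R(17)−E(4)=13, so the shift is 13.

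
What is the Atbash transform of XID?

X(23) → C(2)
I(8) → R(17)
D(3) → W(22)

CRW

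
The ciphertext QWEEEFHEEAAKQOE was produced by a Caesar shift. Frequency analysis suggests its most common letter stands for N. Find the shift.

The most frequent ciphertext letter is E (appears 6 times).
E is position 4; N is position 13.
Shift = -9≡17.

17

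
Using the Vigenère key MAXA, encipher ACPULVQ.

Repeat the key across the message: MAXAMAX
A(0)+M(12): 12 → M
C(2)+A(0): 2 → C
P(15)+X(23): 38≡12 → M
U(20)+A(0): 20 → U
L(11)+M(12): 23 → X
V(21)+A(0): 21 → V
Q(16)+X(23): 39≡13 → N

MCMUXVN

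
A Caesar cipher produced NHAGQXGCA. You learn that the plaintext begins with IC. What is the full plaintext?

From the crib: N(13)−I(8)=5, so the shift is 5.
Subtract 5 from each ciphertext letter:
N(13): 13−5=8 → I
H(7): 7−5=2 → C
A(0): 0−5=-5≡21 → V
G(6): 6−5=1 → B
Q(16): 16−5=11 → L
X(23): 23−5=18 → S
G(6): 6−5=1 → B
C(2): 2−5=-3≡23 → X
A(0): 0−5=-5≡21 → V

ICVBLSBXV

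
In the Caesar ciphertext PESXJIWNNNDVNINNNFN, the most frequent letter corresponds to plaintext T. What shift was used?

20

The most frequent ciphertext letter is N (appears 8 times).
N is position 13; T is position 19.
Shift = -6≡20.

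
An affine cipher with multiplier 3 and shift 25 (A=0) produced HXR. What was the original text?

UIG

The inverse of 3 mod 26 is 9, since 3·9=27≡1. Apply D(y)=9·(y−25) mod 26:
H(7): 9·(7−25)=-162≡20 → U
X(23): 9·(23−25)=-18≡8 → I
R(17): 9·(17−25)=-72≡6 → G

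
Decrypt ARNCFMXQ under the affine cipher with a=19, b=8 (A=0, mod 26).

QVDMTSJK

The inverse of 19 mod 26 is 11, since 19·11=209≡1. Apply D(y)=11·(y−8) mod 26:
A(0): 11·(0−8)=-88≡16 → Q
R(17): 11·(17−8)=99≡21 → V
N(13): 11·(13−8)=55≡3 → D
C(2): 11·(2−8)=-66≡12 → M
F(5): 11·(5−8)=-33≡19 → T
M(12): 11·(12−8)=44≡18 → S
X(23): 11·(23−8)=165≡9 → J
Q(16): 11·(16−8)=88≡10 → K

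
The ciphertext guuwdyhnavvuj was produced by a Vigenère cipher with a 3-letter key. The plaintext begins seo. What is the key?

Subtract each crib letter from the matching ciphertext letter (mod 26):
g(6)−s(18)=-12≡14 → o
u(20)−e(4)=16 → q
u(20)−o(14)=6 → g

oqg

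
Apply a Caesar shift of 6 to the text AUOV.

A(0): 0+6=6 → G
U(20): 20+6=26≡0 → A
O(14): 14+6=20 → U
V(21): 21+6=27≡1 → B

GAUB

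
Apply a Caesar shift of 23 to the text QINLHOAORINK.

NFKIELXLOFKH

Q(16): 16+23=39≡13 → N
I(8): 8+23=31≡5 → F
N(13): 13+23=36≡10 → K
L(11): 11+23=34≡8 → I
H(7): 7+23=30≡4 → E
O(14): 14+23=37≡11 → L
A(0): 0+23=23 → X
O(14): 14+23=37≡11 → L
R(17): 17+23=40≡14 → O
I(8): 8+23=31≡5 → F
N(13): 13+23=36≡10 → K
K(10): 10+23=33≡7 → H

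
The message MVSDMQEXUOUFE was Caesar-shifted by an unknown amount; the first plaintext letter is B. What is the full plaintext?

From the crib: M(12)−B(1)=11, so the shift is 11.
Subtract 11 from each ciphertext letter:
M(12): 12−11=1 → B
V(21): 21−11=10 → K
S(18): 18−11=7 → H
D(3): 3−11=-8≡18 → S
M(12): 12−11=1 → B
Q(16): 16−11=5 → F
E(4): 4−11=-7≡19 → T
X(23): 23−11=12 → M
U(20): 20−11=9 → J
O(14): 14−11=3 → D
U(20): 20−11=9 → J
F(5): 5−11=-6≡20 → U
E(4): 4−11=-7≡19 → T

BKHSBFTMJDJUT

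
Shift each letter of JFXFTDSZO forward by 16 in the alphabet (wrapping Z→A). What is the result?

J(9): 9+16=25 → Z
F(5): 5+16=21 → V
X(23): 23+16=39≡13 → N
F(5): 5+16=21 → V
T(19): 19+16=35≡9 → J
D(3): 3+16=19 → T
S(18): 18+16=34≡8 → I
Z(25): 25+16=41≡15 → P
O(14): 14+16=30≡4 → E

ZVNVJTIPE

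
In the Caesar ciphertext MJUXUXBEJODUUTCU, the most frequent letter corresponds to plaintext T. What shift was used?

The most frequent ciphertext letter is U (appears 5 times).
U is position 20; T is position 19.
Shift = 1.

1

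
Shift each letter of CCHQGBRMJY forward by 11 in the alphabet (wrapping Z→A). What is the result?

C(2): 2+11=13 → N
C(2): 2+11=13 → N
H(7): 7+11=18 → S
Q(16): 16+11=27≡1 → B
G(6): 6+11=17 → R
B(1): 1+11=12 → M
R(17): 17+11=28≡2 → C
M(12): 12+11=23 → X
J(9): 9+11=20 → U
Y(24): 24+11=35≡9 → J

NNSBRMCXUJ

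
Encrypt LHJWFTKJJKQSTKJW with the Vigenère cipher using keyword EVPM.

Repeat the key across the message: EVPMEVPMEVPMEVPM
L(11)+E(4): 15 → P
H(7)+V(21): 28≡2 → C
J(9)+P(15): 24 → Y
W(22)+M(12): 34≡8 → I
F(5)+E(4): 9 → J
T(19)+V(21): 40≡14 → O
K(10)+P(15): 25 → Z
J(9)+M(12): 21 → V
J(9)+E(4): 13 → N
K(10)+V(21): 31≡5 → F
Q(16)+P(15): 31≡5 → F
S(18)+M(12): 30≡4 → E
T(19)+E(4): 23 → X
K(10)+V(21): 31≡5 → F
J(9)+P(15): 24 → Y
W(22)+M(12): 34≡8 → I

PCYIJOZVNFFEXFYI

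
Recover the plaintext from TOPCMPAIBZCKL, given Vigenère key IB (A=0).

LNHBEOSHTYUJD

Repeat the key across the ciphertext: IBIBIBIBIBIBI
T(19)−I(8): 11 → L
O(14)−B(1): 13 → N
P(15)−I(8): 7 → H
C(2)−B(1): 1 → B
M(12)−I(8): 4 → E
P(15)−B(1): 14 → O
A(0)−I(8): -8≡18 → S
I(8)−B(1): 7 → H
B(1)−I(8): -7≡19 → T
Z(25)−B(1): 24 → Y
C(2)−I(8): -6≡20 → U
K(10)−B(1): 9 → J
L(11)−I(8): 3 → D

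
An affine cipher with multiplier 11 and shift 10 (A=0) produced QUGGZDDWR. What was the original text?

KICCZXXUD

The inverse of 11 mod 26 is 19, since 11·19=209≡1. Apply D(y)=19·(y−10) mod 26:
Q(16): 19·(16−10)=114≡10 → K
U(20): 19·(20−10)=190≡8 → I
G(6): 19·(6−10)=-76≡2 → C
G(6): 19·(6−10)=-76≡2 → C
Z(25): 19·(25−10)=285≡25 → Z
D(3): 19·(3−10)=-133≡23 → X
D(3): 19·(3−10)=-133≡23 → X
W(22): 19·(22−10)=228≡20 → U
R(17): 19·(17−10)=133≡3 → D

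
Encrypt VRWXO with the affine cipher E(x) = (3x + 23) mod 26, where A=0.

V(21): 3·21+23=86≡8 → I
R(17): 3·17+23=74≡22 → W
W(22): 3·22+23=89≡11 → L
X(23): 3·23+23=92≡14 → O
O(14): 3·14+23=65≡13 → N

IWLON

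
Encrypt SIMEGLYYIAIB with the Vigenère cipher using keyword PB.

Repeat the key across the message: PBPBPBPBPBPB
S(18)+P(15): 33≡7 → H
I(8)+B(1): 9 → J
M(12)+P(15): 27≡1 → B
E(4)+B(1): 5 → F
G(6)+P(15): 21 → V
L(11)+B(1): 12 → M
Y(24)+P(15): 39≡13 → N
Y(24)+B(1): 25 → Z
I(8)+P(15): 23 → X
A(0)+B(1): 1 → B
I(8)+P(15): 23 → X
B(1)+B(1): 2 → C

HJBFVMNZXBXC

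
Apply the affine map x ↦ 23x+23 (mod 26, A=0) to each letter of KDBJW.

K(10): 23·10+23=253≡19 → T
D(3): 23·3+23=92≡14 → O
B(1): 23·1+23=46≡20 → U
J(9): 23·9+23=230≡22 → W
W(22): 23·22+23=529≡9 → J

TOUWJ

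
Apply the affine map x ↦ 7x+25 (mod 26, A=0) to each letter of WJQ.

XKH

W(22): 7·22+25=179≡23 → X
J(9): 7·9+25=88≡10 → K
Q(16): 7·16+25=137≡7 → H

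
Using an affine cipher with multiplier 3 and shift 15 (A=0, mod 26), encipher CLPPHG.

C(2): 3·2+15=21 → V
L(11): 3·11+15=48≡22 → W
P(15): 3·15+15=60≡8 → I
P(15): 3·15+15=60≡8 → I
H(7): 3·7+15=36≡10 → K
G(6): 3·6+15=33≡7 → H

VWIIKH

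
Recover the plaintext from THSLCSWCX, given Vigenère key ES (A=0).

Repeat the key across the ciphertext: ESESESESE
T(19)−E(4): 15 → P
H(7)−S(18): -11≡15 → P
S(18)−E(4): 14 → O
L(11)−S(18): -7≡19 → T
C(2)−E(4): -2≡24 → Y
S(18)−S(18): 0 → A
W(22)−E(4): 18 → S
C(2)−S(18): -16≡10 → K
X(23)−E(4): 19 → T

PPOTYASKT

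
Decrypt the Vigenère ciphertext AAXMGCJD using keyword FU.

VGSSBIEJ

Repeat the key across the ciphertext: FUFUFUFU
A(0)−F(5): -5≡21 → V
A(0)−U(20): -20≡6 → G
X(23)−F(5): 18 → S
M(12)−U(20): -8≡18 → S
G(6)−F(5): 1 → B
C(2)−U(20): -18≡8 → I
J(9)−F(5): 4 → E
D(3)−U(20): -17≡9 → J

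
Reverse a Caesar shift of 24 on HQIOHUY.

H(7): 7−24=-17≡9 → J
Q(16): 16−24=-8≡18 → S
I(8): 8−24=-16≡10 → K
O(14): 14−24=-10≡16 → Q
H(7): 7−24=-17≡9 → J
U(20): 20−24=-4≡22 → W
Y(24): 24−24=0 → A

JSKQJWA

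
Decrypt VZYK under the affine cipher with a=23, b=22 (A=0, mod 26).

JZIE

The inverse of 23 mod 26 is 17, since 23·17=391≡1. Apply D(y)=17·(y−22) mod 26:
V(21): 17·(21−22)=-17≡9 → J
Z(25): 17·(25−22)=51≡25 → Z
Y(24): 17·(24−22)=34≡8 → I
K(10): 17·(10−22)=-204≡4 → E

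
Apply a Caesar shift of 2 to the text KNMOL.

K(10): 10+2=12 → M
N(13): 13+2=15 → P
M(12): 12+2=14 → O
O(14): 14+2=16 → Q
L(11): 11+2=13 → N

MPOQN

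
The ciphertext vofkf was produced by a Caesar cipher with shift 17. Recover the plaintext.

v(21): 21−17=4 → e
o(14): 14−17=-3≡23 → x
f(5): 5−17=-12≡14 → o
k(10): 10−17=-7≡19 → t
f(5): 5−17=-12≡14 → o

exoto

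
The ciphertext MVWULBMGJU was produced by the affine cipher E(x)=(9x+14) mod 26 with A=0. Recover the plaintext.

UVYSRNUCLS

The inverse of 9 mod 26 is 3, since 9·3=27≡1. Apply D(y)=3·(y−14) mod 26:
M(12): 3·(12−14)=-6≡20 → U
V(21): 3·(21−14)=21 → V
W(22): 3·(22−14)=24 → Y
U(20): 3·(20−14)=18 → S
L(11): 3·(11−14)=-9≡17 → R
B(1): 3·(1−14)=-39≡13 → N
M(12): 3·(12−14)=-6≡20 → U
G(6): 3·(6−14)=-24≡2 → C
J(9): 3·(9−14)=-15≡11 → L
U(20): 3·(20−14)=18 → S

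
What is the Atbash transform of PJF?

P(15) → K(10)
J(9) → Q(16)
F(5) → U(20)

KQU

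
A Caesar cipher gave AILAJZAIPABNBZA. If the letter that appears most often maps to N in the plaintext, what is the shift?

The most frequent ciphertext letter is A (appears 5 times).
A is position 0; N is position 13.
Shift = -13≡13.

13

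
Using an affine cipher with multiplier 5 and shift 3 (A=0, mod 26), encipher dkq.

sbf

d(3): 5·3+3=18 → s
k(10): 5·10+3=53≡1 → b
q(16): 5·16+3=83≡5 → f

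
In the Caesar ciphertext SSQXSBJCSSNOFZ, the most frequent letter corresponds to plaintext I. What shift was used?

10

The most frequent ciphertext letter is S (appears 5 times).
S is position 18; I is position 8.
Shift = 10.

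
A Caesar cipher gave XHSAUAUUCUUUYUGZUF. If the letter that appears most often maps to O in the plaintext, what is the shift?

The most frequent ciphertext letter is U (appears 8 times).
U is position 20; O is position 14.
Shift = 6.

6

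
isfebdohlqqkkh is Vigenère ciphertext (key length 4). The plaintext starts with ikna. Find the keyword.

Subtract each crib letter from the matching ciphertext letter (mod 26):
i(8)−i(8)=0 → a
s(18)−k(10)=8 → i
f(5)−n(13)=-8≡18 → s
e(4)−a(0)=4 → e

aise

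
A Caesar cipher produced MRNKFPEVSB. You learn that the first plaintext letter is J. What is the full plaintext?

JOKHCMBSPY

From the crib: M(12)−J(9)=3, so the shift is 3.
Subtract 3 from each ciphertext letter:
M(12): 12−3=9 → J
R(17): 17−3=14 → O
N(13): 13−3=10 → K
K(10): 10−3=7 → H
F(5): 5−3=2 → C
P(15): 15−3=12 → M
E(4): 4−3=1 → B
V(21): 21−3=18 → S
S(18): 18−3=15 → P
B(1): 1−3=-2≡24 → Y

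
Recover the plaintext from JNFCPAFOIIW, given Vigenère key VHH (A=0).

OGYHITKHBNP

Repeat the key across the ciphertext: VHHVHHVHHVH
J(9)−V(21): -12≡14 → O
N(13)−H(7): 6 → G
F(5)−H(7): -2≡24 → Y
C(2)−V(21): -19≡7 → H
P(15)−H(7): 8 → I
A(0)−H(7): -7≡19 → T
F(5)−V(21): -16≡10 → K
O(14)−H(7): 7 → H
I(8)−H(7): 1 → B
I(8)−V(21): -13≡13 → N
W(22)−H(7): 15 → P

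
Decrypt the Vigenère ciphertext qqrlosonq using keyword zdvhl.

Repeat the key across the ciphertext: zdvhlzdvh
q(16)−z(25): -9≡17 → r
q(16)−d(3): 13 → n
r(17)−v(21): -4≡22 → w
l(11)−h(7): 4 → e
o(14)−l(11): 3 → d
s(18)−z(25): -7≡19 → t
o(14)−d(3): 11 → l
n(13)−v(21): -8≡18 → s
q(16)−h(7): 9 → j

rnwedtlsj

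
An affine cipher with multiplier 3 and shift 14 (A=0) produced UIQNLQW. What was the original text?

CYSRZSU

The inverse of 3 mod 26 is 9, since 3·9=27≡1. Apply D(y)=9·(y−14) mod 26:
U(20): 9·(20−14)=54≡2 → C
I(8): 9·(8−14)=-54≡24 → Y
Q(16): 9·(16−14)=18 → S
N(13): 9·(13−14)=-9≡17 → R
L(11): 9·(11−14)=-27≡25 → Z
Q(16): 9·(16−14)=18 → S
W(22): 9·(22−14)=72≡20 → U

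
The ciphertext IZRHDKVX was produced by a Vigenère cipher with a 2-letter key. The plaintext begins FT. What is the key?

Subtract each crib letter from the matching ciphertext letter (mod 26):
I(8)−F(5)=3 → D
Z(25)−T(19)=6 → G

DG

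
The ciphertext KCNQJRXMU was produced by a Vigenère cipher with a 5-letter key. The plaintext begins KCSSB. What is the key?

Subtract each crib letter from the matching ciphertext letter (mod 26):
K(10)−K(10)=0 → A
C(2)−C(2)=0 → A
N(13)−S(18)=-5≡21 → V
Q(16)−S(18)=-2≡24 → Y
J(9)−B(1)=8 → I

AAVYI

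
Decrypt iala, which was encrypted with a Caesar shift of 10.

i(8): 8−10=-2≡24 → y
a(0): 0−10=-10≡16 → q
l(11): 11−10=1 → b
a(0): 0−10=-10≡16 → q

yqbq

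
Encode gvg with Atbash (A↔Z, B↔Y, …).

tet

g(6) → t(19)
v(21) → e(4)
g(6) → t(19)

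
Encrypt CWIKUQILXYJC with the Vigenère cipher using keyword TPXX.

VLFHNFFIQNGZ

Repeat the key across the message: TPXXTPXXTPXX
C(2)+T(19): 21 → V
W(22)+P(15): 37≡11 → L
I(8)+X(23): 31≡5 → F
K(10)+X(23): 33≡7 → H
U(20)+T(19): 39≡13 → N
Q(16)+P(15): 31≡5 → F
I(8)+X(23): 31≡5 → F
L(11)+X(23): 34≡8 → I
X(23)+T(19): 42≡16 → Q
Y(24)+P(15): 39≡13 → N
J(9)+X(23): 32≡6 → G
C(2)+X(23): 25 → Z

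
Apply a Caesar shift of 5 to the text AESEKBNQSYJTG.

FJXJPGSVXDOYL

A(0): 0+5=5 → F
E(4): 4+5=9 → J
S(18): 18+5=23 → X
E(4): 4+5=9 → J
K(10): 10+5=15 → P
B(1): 1+5=6 → G
N(13): 13+5=18 → S
Q(16): 16+5=21 → V
S(18): 18+5=23 → X
Y(24): 24+5=29≡3 → D
J(9): 9+5=14 → O
T(19): 19+5=24 → Y
G(6): 6+5=11 → L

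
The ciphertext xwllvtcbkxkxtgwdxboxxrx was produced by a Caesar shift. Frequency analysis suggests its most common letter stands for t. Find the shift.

The most frequent ciphertext letter is x (appears 7 times).
x is position 23; t is position 19.
Shift = 4.

4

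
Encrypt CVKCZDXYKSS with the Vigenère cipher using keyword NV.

Repeat the key across the message: NVNVNVNVNVN
C(2)+N(13): 15 → P
V(21)+V(21): 42≡16 → Q
K(10)+N(13): 23 → X
C(2)+V(21): 23 → X
Z(25)+N(13): 38≡12 → M
D(3)+V(21): 24 → Y
X(23)+N(13): 36≡10 → K
Y(24)+V(21): 45≡19 → T
K(10)+N(13): 23 → X
S(18)+V(21): 39≡13 → N
S(18)+N(13): 31≡5 → F

PQXXMYKTXNF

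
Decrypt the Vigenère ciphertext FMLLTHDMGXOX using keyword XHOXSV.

IFXOBMGFSAWC

Repeat the key across the ciphertext: XHOXSVXHOXSV
F(5)−X(23): -18≡8 → I
M(12)−H(7): 5 → F
L(11)−O(14): -3≡23 → X
L(11)−X(23): -12≡14 → O
T(19)−S(18): 1 → B
H(7)−V(21): -14≡12 → M
D(3)−X(23): -20≡6 → G
M(12)−H(7): 5 → F
G(6)−O(14): -8≡18 → S
X(23)−X(23): 0 → A
O(14)−S(18): -4≡22 → W
X(23)−V(21): 2 → C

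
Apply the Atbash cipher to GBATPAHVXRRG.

G(6) → T(19)
B(1) → Y(24)
A(0) → Z(25)
T(19) → G(6)
P(15) → K(10)
A(0) → Z(25)
H(7) → S(18)
V(21) → E(4)
X(23) → C(2)
R(17) → I(8)
R(17) → I(8)
G(6) → T(19)

TYZGKZSECIIT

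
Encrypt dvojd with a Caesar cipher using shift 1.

ewpke

d(3): 3+1=4 → e
v(21): 21+1=22 → w
o(14): 14+1=15 → p
j(9): 9+1=10 → k
d(3): 3+1=4 → e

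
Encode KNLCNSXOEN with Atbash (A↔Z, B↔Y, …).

PMOXMHCLVM

K(10) → P(15)
N(13) → M(12)
L(11) → O(14)
C(2) → X(23)
N(13) → M(12)
S(18) → H(7)
X(23) → C(2)
O(14) → L(11)
E(4) → V(21)
N(13) → M(12)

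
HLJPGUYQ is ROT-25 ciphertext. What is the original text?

IMKQHVZR

H(7): 7−25=-18≡8 → I
L(11): 11−25=-14≡12 → M
J(9): 9−25=-16≡10 → K
P(15): 15−25=-10≡16 → Q
G(6): 6−25=-19≡7 → H
U(20): 20−25=-5≡21 → V
Y(24): 24−25=-1≡25 → Z
Q(16): 16−25=-9≡17 → R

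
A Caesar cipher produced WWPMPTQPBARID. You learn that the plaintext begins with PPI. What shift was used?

7

From the crib: W(22)−P(15)=7, so the shift is 7.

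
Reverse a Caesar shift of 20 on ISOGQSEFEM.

I(8): 8−20=-12≡14 → O
S(18): 18−20=-2≡24 → Y
O(14): 14−20=-6≡20 → U
G(6): 6−20=-14≡12 → M
Q(16): 16−20=-4≡22 → W
S(18): 18−20=-2≡24 → Y
E(4): 4−20=-16≡10 → K
F(5): 5−20=-15≡11 → L
E(4): 4−20=-16≡10 → K
M(12): 12−20=-8≡18 → S

OYUMWYKLKS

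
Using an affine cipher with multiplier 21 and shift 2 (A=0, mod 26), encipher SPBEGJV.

S(18): 21·18+2=380≡16 → Q
P(15): 21·15+2=317≡5 → F
B(1): 21·1+2=23 → X
E(4): 21·4+2=86≡8 → I
G(6): 21·6+2=128≡24 → Y
J(9): 21·9+2=191≡9 → J
V(21): 21·21+2=443≡1 → B

QFXIYJB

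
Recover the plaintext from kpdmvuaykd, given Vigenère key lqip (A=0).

Repeat the key across the ciphertext: lqiplqiplq
k(10)−l(11): -1≡25 → z
p(15)−q(16): -1≡25 → z
d(3)−i(8): -5≡21 → v
m(12)−p(15): -3≡23 → x
v(21)−l(11): 10 → k
u(20)−q(16): 4 → e
a(0)−i(8): -8≡18 → s
y(24)−p(15): 9 → j
k(10)−l(11): -1≡25 → z
d(3)−q(16): -13≡13 → n

zzvxkesjzn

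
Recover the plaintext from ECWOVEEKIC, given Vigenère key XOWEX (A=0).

Repeat the key across the ciphertext: XOWEXXOWEX
E(4)−X(23): -19≡7 → H
C(2)−O(14): -12≡14 → O
W(22)−W(22): 0 → A
O(14)−E(4): 10 → K
V(21)−X(23): -2≡24 → Y
E(4)−X(23): -19≡7 → H
E(4)−O(14): -10≡16 → Q
K(10)−W(22): -12≡14 → O
I(8)−E(4): 4 → E
C(2)−X(23): -21≡5 → F

HOAKYHQOEF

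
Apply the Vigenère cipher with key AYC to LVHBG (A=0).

Repeat the key across the message: AYCAY
L(11)+A(0): 11 → L
V(21)+Y(24): 45≡19 → T
H(7)+C(2): 9 → J
B(1)+A(0): 1 → B
G(6)+Y(24): 30≡4 → E

LTJBE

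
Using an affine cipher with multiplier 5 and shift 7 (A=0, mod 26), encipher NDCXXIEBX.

N(13): 5·13+7=72≡20 → U
D(3): 5·3+7=22 → W
C(2): 5·2+7=17 → R
X(23): 5·23+7=122≡18 → S
X(23): 5·23+7=122≡18 → S
I(8): 5·8+7=47≡21 → V
E(4): 5·4+7=27≡1 → B
B(1): 5·1+7=12 → M
X(23): 5·23+7=122≡18 → S

UWRSSVBMS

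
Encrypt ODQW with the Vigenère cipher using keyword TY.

HBJU

Repeat the key across the message: TYTY
O(14)+T(19): 33≡7 → H
D(3)+Y(24): 27≡1 → B
Q(16)+T(19): 35≡9 → J
W(22)+Y(24): 46≡20 → U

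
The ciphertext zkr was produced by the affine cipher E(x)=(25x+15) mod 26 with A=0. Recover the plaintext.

The inverse of 25 mod 26 is 25, since 25·25=625≡1. Apply D(y)=25·(y−15) mod 26:
z(25): 25·(25−15)=250≡16 → q
k(10): 25·(10−15)=-125≡5 → f
r(17): 25·(17−15)=50≡24 → y

qfy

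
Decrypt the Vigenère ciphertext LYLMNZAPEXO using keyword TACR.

SYJVUZYYLXM

Repeat the key across the ciphertext: TACRTACRTAC
L(11)−T(19): -8≡18 → S
Y(24)−A(0): 24 → Y
L(11)−C(2): 9 → J
M(12)−R(17): -5≡21 → V
N(13)−T(19): -6≡20 → U
Z(25)−A(0): 25 → Z
A(0)−C(2): -2≡24 → Y
P(15)−R(17): -2≡24 → Y
E(4)−T(19): -15≡11 → L
X(23)−A(0): 23 → X
O(14)−C(2): 12 → M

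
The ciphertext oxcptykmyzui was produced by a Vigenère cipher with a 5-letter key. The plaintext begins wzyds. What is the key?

Subtract each crib letter from the matching ciphertext letter (mod 26):
o(14)−w(22)=-8≡18 → s
x(23)−z(25)=-2≡24 → y
c(2)−y(24)=-22≡4 → e
p(15)−d(3)=12 → m
t(19)−s(18)=1 → b

syemb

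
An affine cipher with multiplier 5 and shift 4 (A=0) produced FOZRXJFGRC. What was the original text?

The inverse of 5 mod 26 is 21, since 5·21=105≡1. Apply D(y)=21·(y−4) mod 26:
F(5): 21·(5−4)=21 → V
O(14): 21·(14−4)=210≡2 → C
Z(25): 21·(25−4)=441≡25 → Z
R(17): 21·(17−4)=273≡13 → N
X(23): 21·(23−4)=399≡9 → J
J(9): 21·(9−4)=105≡1 → B
F(5): 21·(5−4)=21 → V
G(6): 21·(6−4)=42≡16 → Q
R(17): 21·(17−4)=273≡13 → N
C(2): 21·(2−4)=-42≡10 → K

VCZNJBVQNK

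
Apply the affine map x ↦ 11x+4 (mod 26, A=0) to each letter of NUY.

RQI

N(13): 11·13+4=147≡17 → R
U(20): 11·20+4=224≡16 → Q
Y(24): 11·24+4=268≡8 → I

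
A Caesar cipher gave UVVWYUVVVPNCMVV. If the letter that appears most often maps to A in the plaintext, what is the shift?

The most frequent ciphertext letter is V (appears 7 times).
V is position 21; A is position 0.
Shift = 21.

21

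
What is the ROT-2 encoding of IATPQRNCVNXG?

KCVRSTPEXPZI

I(8): 8+2=10 → K
A(0): 0+2=2 → C
T(19): 19+2=21 → V
P(15): 15+2=17 → R
Q(16): 16+2=18 → S
R(17): 17+2=19 → T
N(13): 13+2=15 → P
C(2): 2+2=4 → E
V(21): 21+2=23 → X
N(13): 13+2=15 → P
X(23): 23+2=25 → Z
G(6): 6+2=8 → I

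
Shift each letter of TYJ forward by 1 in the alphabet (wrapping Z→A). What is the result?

T(19): 19+1=20 → U
Y(24): 24+1=25 → Z
J(9): 9+1=10 → K

UZK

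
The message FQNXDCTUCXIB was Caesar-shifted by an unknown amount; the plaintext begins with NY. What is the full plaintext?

From the crib: F(5)−N(13)=-8≡18, so the shift is 18.
Subtract 18 from each ciphertext letter:
F(5): 5−18=-13≡13 → N
Q(16): 16−18=-2≡24 → Y
N(13): 13−18=-5≡21 → V
X(23): 23−18=5 → F
D(3): 3−18=-15≡11 → L
C(2): 2−18=-16≡10 → K
T(19): 19−18=1 → B
U(20): 20−18=2 → C
C(2): 2−18=-16≡10 → K
X(23): 23−18=5 → F
I(8): 8−18=-10≡16 → Q
B(1): 1−18=-17≡9 → J

NYVFLKBCKFQJ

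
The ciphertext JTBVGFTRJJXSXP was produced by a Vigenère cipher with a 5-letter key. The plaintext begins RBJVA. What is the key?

SSSAG

Subtract each crib letter from the matching ciphertext letter (mod 26):
J(9)−R(17)=-8≡18 → S
T(19)−B(1)=18 → S
B(1)−J(9)=-8≡18 → S
V(21)−V(21)=0 → A
G(6)−A(0)=6 → G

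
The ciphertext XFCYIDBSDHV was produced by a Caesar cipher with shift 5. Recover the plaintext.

SAXTDYWNYCQ

X(23): 23−5=18 → S
F(5): 5−5=0 → A
C(2): 2−5=-3≡23 → X
Y(24): 24−5=19 → T
I(8): 8−5=3 → D
D(3): 3−5=-2≡24 → Y
B(1): 1−5=-4≡22 → W
S(18): 18−5=13 → N
D(3): 3−5=-2≡24 → Y
H(7): 7−5=2 → C
V(21): 21−5=16 → Q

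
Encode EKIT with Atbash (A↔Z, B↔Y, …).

E(4) → V(21)
K(10) → P(15)
I(8) → R(17)
T(19) → G(6)

VPRG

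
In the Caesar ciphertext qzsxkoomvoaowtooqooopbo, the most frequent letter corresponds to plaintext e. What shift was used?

10

The most frequent ciphertext letter is o (appears 10 times).
o is position 14; e is position 4.
Shift = 10.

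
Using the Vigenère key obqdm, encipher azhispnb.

oaxledor

Repeat the key across the message: obqdmobq
a(0)+o(14): 14 → o
z(25)+b(1): 26≡0 → a
h(7)+q(16): 23 → x
i(8)+d(3): 11 → l
s(18)+m(12): 30≡4 → e
p(15)+o(14): 29≡3 → d
n(13)+b(1): 14 → o
b(1)+q(16): 17 → r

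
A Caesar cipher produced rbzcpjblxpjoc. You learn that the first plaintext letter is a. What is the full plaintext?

From the crib: r(17)−a(0)=17, so the shift is 17.
Subtract 17 from each ciphertext letter:
r(17): 17−17=0 → a
b(1): 1−17=-16≡10 → k
z(25): 25−17=8 → i
c(2): 2−17=-15≡11 → l
p(15): 15−17=-2≡24 → y
j(9): 9−17=-8≡18 → s
b(1): 1−17=-16≡10 → k
l(11): 11−17=-6≡20 → u
x(23): 23−17=6 → g
p(15): 15−17=-2≡24 → y
j(9): 9−17=-8≡18 → s
o(14): 14−17=-3≡23 → x
c(2): 2−17=-15≡11 → l

akilyskugysxl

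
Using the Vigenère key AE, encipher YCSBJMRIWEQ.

YGSFJQRMWIQ

Repeat the key across the message: AEAEAEAEAEA
Y(24)+A(0): 24 → Y
C(2)+E(4): 6 → G
S(18)+A(0): 18 → S
B(1)+E(4): 5 → F
J(9)+A(0): 9 → J
M(12)+E(4): 16 → Q
R(17)+A(0): 17 → R
I(8)+E(4): 12 → M
W(22)+A(0): 22 → W
E(4)+E(4): 8 → I
Q(16)+A(0): 16 → Q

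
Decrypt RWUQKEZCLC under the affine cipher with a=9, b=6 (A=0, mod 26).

The inverse of 9 mod 26 is 3, since 9·3=27≡1. Apply D(y)=3·(y−6) mod 26:
R(17): 3·(17−6)=33≡7 → H
W(22): 3·(22−6)=48≡22 → W
U(20): 3·(20−6)=42≡16 → Q
Q(16): 3·(16−6)=30≡4 → E
K(10): 3·(10−6)=12 → M
E(4): 3·(4−6)=-6≡20 → U
Z(25): 3·(25−6)=57≡5 → F
C(2): 3·(2−6)=-12≡14 → O
L(11): 3·(11−6)=15 → P
C(2): 3·(2−6)=-12≡14 → O

HWQEMUFOPO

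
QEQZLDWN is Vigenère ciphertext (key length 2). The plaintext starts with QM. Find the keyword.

Subtract each crib letter from the matching ciphertext letter (mod 26):
Q(16)−Q(16)=0 → A
E(4)−M(12)=-8≡18 → S

AS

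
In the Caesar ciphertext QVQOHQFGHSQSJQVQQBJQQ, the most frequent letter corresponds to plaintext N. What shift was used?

3

The most frequent ciphertext letter is Q (appears 9 times).
Q is position 16; N is position 13.
Shift = 3.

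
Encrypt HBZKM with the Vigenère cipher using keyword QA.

Repeat the key across the message: QAQAQ
H(7)+Q(16): 23 → X
B(1)+A(0): 1 → B
Z(25)+Q(16): 41≡15 → P
K(10)+A(0): 10 → K
M(12)+Q(16): 28≡2 → C

XBPKC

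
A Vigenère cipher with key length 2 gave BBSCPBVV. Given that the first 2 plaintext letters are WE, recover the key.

FX

Subtract each crib letter from the matching ciphertext letter (mod 26):
B(1)−W(22)=-21≡5 → F
B(1)−E(4)=-3≡23 → X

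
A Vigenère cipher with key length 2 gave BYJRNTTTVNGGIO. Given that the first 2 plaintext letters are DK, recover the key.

Subtract each crib letter from the matching ciphertext letter (mod 26):
B(1)−D(3)=-2≡24 → Y
Y(24)−K(10)=14 → O

YO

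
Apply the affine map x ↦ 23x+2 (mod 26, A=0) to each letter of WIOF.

W(22): 23·22+2=508≡14 → O
I(8): 23·8+2=186≡4 → E
O(14): 23·14+2=324≡12 → M
F(5): 23·5+2=117≡13 → N

OEMN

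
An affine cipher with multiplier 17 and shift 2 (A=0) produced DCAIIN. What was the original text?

XAGIIT

The inverse of 17 mod 26 is 23, since 17·23=391≡1. Apply D(y)=23·(y−2) mod 26:
D(3): 23·(3−2)=23 → X
C(2): 23·(2−2)=0 → A
A(0): 23·(0−2)=-46≡6 → G
I(8): 23·(8−2)=138≡8 → I
I(8): 23·(8−2)=138≡8 → I
N(13): 23·(13−2)=253≡19 → T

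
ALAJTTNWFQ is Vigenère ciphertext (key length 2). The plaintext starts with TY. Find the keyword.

Subtract each crib letter from the matching ciphertext letter (mod 26):
A(0)−T(19)=-19≡7 → H
L(11)−Y(24)=-13≡13 → N

HN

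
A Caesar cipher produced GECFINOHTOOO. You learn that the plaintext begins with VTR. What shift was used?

11

From the crib: G(6)−V(21)=-15≡11, so the shift is 11.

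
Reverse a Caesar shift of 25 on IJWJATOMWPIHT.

I(8): 8−25=-17≡9 → J
J(9): 9−25=-16≡10 → K
W(22): 22−25=-3≡23 → X
J(9): 9−25=-16≡10 → K
A(0): 0−25=-25≡1 → B
T(19): 19−25=-6≡20 → U
O(14): 14−25=-11≡15 → P
M(12): 12−25=-13≡13 → N
W(22): 22−25=-3≡23 → X
P(15): 15−25=-10≡16 → Q
I(8): 8−25=-17≡9 → J
H(7): 7−25=-18≡8 → I
T(19): 19−25=-6≡20 → U

JKXKBUPNXQJIU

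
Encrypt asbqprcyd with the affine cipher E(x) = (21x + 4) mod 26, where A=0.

eszchxuop

a(0): 21·0+4=4 → e
s(18): 21·18+4=382≡18 → s
b(1): 21·1+4=25 → z
q(16): 21·16+4=340≡2 → c
p(15): 21·15+4=319≡7 → h
r(17): 21·17+4=361≡23 → x
c(2): 21·2+4=46≡20 → u
y(24): 21·24+4=508≡14 → o
d(3): 21·3+4=67≡15 → p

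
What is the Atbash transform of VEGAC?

V(21) → E(4)
E(4) → V(21)
G(6) → T(19)
A(0) → Z(25)
C(2) → X(23)

EVTZX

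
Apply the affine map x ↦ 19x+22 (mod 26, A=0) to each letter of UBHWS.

MPZYA

U(20): 19·20+22=402≡12 → M
B(1): 19·1+22=41≡15 → P
H(7): 19·7+22=155≡25 → Z
W(22): 19·22+22=440≡24 → Y
S(18): 19·18+22=364≡0 → A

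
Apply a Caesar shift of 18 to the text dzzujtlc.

vrrmbldu

d(3): 3+18=21 → v
z(25): 25+18=43≡17 → r
z(25): 25+18=43≡17 → r
u(20): 20+18=38≡12 → m
j(9): 9+18=27≡1 → b
t(19): 19+18=37≡11 → l
l(11): 11+18=29≡3 → d
c(2): 2+18=20 → u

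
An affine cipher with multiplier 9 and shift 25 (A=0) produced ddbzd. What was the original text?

The inverse of 9 mod 26 is 3, since 9·3=27≡1. Apply D(y)=3·(y−25) mod 26:
d(3): 3·(3−25)=-66≡12 → m
d(3): 3·(3−25)=-66≡12 → m
b(1): 3·(1−25)=-72≡6 → g
z(25): 3·(25−25)=0 → a
d(3): 3·(3−25)=-66≡12 → m

mmgam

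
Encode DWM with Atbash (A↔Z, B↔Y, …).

WDN

D(3) → W(22)
W(22) → D(3)
M(12) → N(13)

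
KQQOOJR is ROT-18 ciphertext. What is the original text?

SYYWWRZ

K(10): 10−18=-8≡18 → S
Q(16): 16−18=-2≡24 → Y
Q(16): 16−18=-2≡24 → Y
O(14): 14−18=-4≡22 → W
O(14): 14−18=-4≡22 → W
J(9): 9−18=-9≡17 → R
R(17): 17−18=-1≡25 → Z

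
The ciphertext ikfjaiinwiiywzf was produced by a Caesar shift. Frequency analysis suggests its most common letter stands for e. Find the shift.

The most frequent ciphertext letter is i (appears 5 times).
i is position 8; e is position 4.
Shift = 4.

4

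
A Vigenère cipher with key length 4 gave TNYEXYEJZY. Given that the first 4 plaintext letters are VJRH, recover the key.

Subtract each crib letter from the matching ciphertext letter (mod 26):
T(19)−V(21)=-2≡24 → Y
N(13)−J(9)=4 → E
Y(24)−R(17)=7 → H
E(4)−H(7)=-3≡23 → X

YEHX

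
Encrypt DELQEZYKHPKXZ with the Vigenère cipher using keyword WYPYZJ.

ZCAODIUIWNJGV

Repeat the key across the message: WYPYZJWYPYZJW
D(3)+W(22): 25 → Z
E(4)+Y(24): 28≡2 → C
L(11)+P(15): 26≡0 → A
Q(16)+Y(24): 40≡14 → O
E(4)+Z(25): 29≡3 → D
Z(25)+J(9): 34≡8 → I
Y(24)+W(22): 46≡20 → U
K(10)+Y(24): 34≡8 → I
H(7)+P(15): 22 → W
P(15)+Y(24): 39≡13 → N
K(10)+Z(25): 35≡9 → J
X(23)+J(9): 32≡6 → G
Z(25)+W(22): 47≡21 → V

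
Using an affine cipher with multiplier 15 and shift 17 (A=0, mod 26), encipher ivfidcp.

huohkvi

i(8): 15·8+17=137≡7 → h
v(21): 15·21+17=332≡20 → u
f(5): 15·5+17=92≡14 → o
i(8): 15·8+17=137≡7 → h
d(3): 15·3+17=62≡10 → k
c(2): 15·2+17=47≡21 → v
p(15): 15·15+17=242≡8 → i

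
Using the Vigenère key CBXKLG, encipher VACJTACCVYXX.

Repeat the key across the message: CBXKLGCBXKLG
V(21)+C(2): 23 → X
A(0)+B(1): 1 → B
C(2)+X(23): 25 → Z
J(9)+K(10): 19 → T
T(19)+L(11): 30≡4 → E
A(0)+G(6): 6 → G
C(2)+C(2): 4 → E
C(2)+B(1): 3 → D
V(21)+X(23): 44≡18 → S
Y(24)+K(10): 34≡8 → I
X(23)+L(11): 34≡8 → I
X(23)+G(6): 29≡3 → D

XBZTEGEDSIID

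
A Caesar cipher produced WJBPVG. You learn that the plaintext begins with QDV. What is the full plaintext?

QDVJPA

From the crib: W(22)−Q(16)=6, so the shift is 6.
Subtract 6 from each ciphertext letter:
W(22): 22−6=16 → Q
J(9): 9−6=3 → D
B(1): 1−6=-5≡21 → V
P(15): 15−6=9 → J
V(21): 21−6=15 → P
G(6): 6−6=0 → A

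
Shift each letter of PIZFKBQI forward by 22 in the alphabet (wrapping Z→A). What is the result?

P(15): 15+22=37≡11 → L
I(8): 8+22=30≡4 → E
Z(25): 25+22=47≡21 → V
F(5): 5+22=27≡1 → B
K(10): 10+22=32≡6 → G
B(1): 1+22=23 → X
Q(16): 16+22=38≡12 → M
I(8): 8+22=30≡4 → E

LEVBGXME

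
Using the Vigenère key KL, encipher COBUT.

Repeat the key across the message: KLKLK
C(2)+K(10): 12 → M
O(14)+L(11): 25 → Z
B(1)+K(10): 11 → L
U(20)+L(11): 31≡5 → F
T(19)+K(10): 29≡3 → D

MZLFD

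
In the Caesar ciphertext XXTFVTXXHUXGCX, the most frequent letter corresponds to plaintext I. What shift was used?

15

The most frequent ciphertext letter is X (appears 6 times).
X is position 23; I is position 8.
Shift = 15.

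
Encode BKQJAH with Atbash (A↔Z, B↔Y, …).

B(1) → Y(24)
K(10) → P(15)
Q(16) → J(9)
J(9) → Q(16)
A(0) → Z(25)
H(7) → S(18)

YPJQZS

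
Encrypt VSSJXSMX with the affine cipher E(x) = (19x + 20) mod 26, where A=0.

DYYJPYOP

V(21): 19·21+20=419≡3 → D
S(18): 19·18+20=362≡24 → Y
S(18): 19·18+20=362≡24 → Y
J(9): 19·9+20=191≡9 → J
X(23): 19·23+20=457≡15 → P
S(18): 19·18+20=362≡24 → Y
M(12): 19·12+20=248≡14 → O
X(23): 19·23+20=457≡15 → P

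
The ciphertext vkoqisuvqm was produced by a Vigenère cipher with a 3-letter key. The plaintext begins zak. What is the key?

wke

Subtract each crib letter from the matching ciphertext letter (mod 26):
v(21)−z(25)=-4≡22 → w
k(10)−a(0)=10 → k
o(14)−k(10)=4 → e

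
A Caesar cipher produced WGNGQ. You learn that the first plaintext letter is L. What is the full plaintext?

LVCVF

From the crib: W(22)−L(11)=11, so the shift is 11.
Subtract 11 from each ciphertext letter:
W(22): 22−11=11 → L
G(6): 6−11=-5≡21 → V
N(13): 13−11=2 → C
G(6): 6−11=-5≡21 → V
Q(16): 16−11=5 → F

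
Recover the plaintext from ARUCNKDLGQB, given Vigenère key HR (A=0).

Repeat the key across the ciphertext: HRHRHRHRHRH
A(0)−H(7): -7≡19 → T
R(17)−R(17): 0 → A
U(20)−H(7): 13 → N
C(2)−R(17): -15≡11 → L
N(13)−H(7): 6 → G
K(10)−R(17): -7≡19 → T
D(3)−H(7): -4≡22 → W
L(11)−R(17): -6≡20 → U
G(6)−H(7): -1≡25 → Z
Q(16)−R(17): -1≡25 → Z
B(1)−H(7): -6≡20 → U

TANLGTWUZZU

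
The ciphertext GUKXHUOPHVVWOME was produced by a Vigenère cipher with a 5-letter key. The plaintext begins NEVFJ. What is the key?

Subtract each crib letter from the matching ciphertext letter (mod 26):
G(6)−N(13)=-7≡19 → T
U(20)−E(4)=16 → Q
K(10)−V(21)=-11≡15 → P
X(23)−F(5)=18 → S
H(7)−J(9)=-2≡24 → Y

TQPSY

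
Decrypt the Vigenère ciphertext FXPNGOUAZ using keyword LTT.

Repeat the key across the ciphertext: LTTLTTLTT
F(5)−L(11): -6≡20 → U
X(23)−T(19): 4 → E
P(15)−T(19): -4≡22 → W
N(13)−L(11): 2 → C
G(6)−T(19): -13≡13 → N
O(14)−T(19): -5≡21 → V
U(20)−L(11): 9 → J
A(0)−T(19): -19≡7 → H
Z(25)−T(19): 6 → G

UEWCNVJHG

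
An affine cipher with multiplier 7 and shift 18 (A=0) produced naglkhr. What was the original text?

The inverse of 7 mod 26 is 15, since 7·15=105≡1. Apply D(y)=15·(y−18) mod 26:
n(13): 15·(13−18)=-75≡3 → d
a(0): 15·(0−18)=-270≡16 → q
g(6): 15·(6−18)=-180≡2 → c
l(11): 15·(11−18)=-105≡25 → z
k(10): 15·(10−18)=-120≡10 → k
h(7): 15·(7−18)=-165≡17 → r
r(17): 15·(17−18)=-15≡11 → l

dqczkrl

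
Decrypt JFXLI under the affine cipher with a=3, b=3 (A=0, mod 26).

CSYUT

The inverse of 3 mod 26 is 9, since 3·9=27≡1. Apply D(y)=9·(y−3) mod 26:
J(9): 9·(9−3)=54≡2 → C
F(5): 9·(5−3)=18 → S
X(23): 9·(23−3)=180≡24 → Y
L(11): 9·(11−3)=72≡20 → U
I(8): 9·(8−3)=45≡19 → T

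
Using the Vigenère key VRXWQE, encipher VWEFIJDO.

Repeat the key across the message: VRXWQEVR
V(21)+V(21): 42≡16 → Q
W(22)+R(17): 39≡13 → N
E(4)+X(23): 27≡1 → B
F(5)+W(22): 27≡1 → B
I(8)+Q(16): 24 → Y
J(9)+E(4): 13 → N
D(3)+V(21): 24 → Y
O(14)+R(17): 31≡5 → F

QNBBYNYF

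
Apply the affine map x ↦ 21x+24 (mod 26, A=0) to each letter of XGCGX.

X(23): 21·23+24=507≡13 → N
G(6): 21·6+24=150≡20 → U
C(2): 21·2+24=66≡14 → O
G(6): 21·6+24=150≡20 → U
X(23): 21·23+24=507≡13 → N

NUOUN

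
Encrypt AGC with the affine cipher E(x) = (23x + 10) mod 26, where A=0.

A(0): 23·0+10=10 → K
G(6): 23·6+10=148≡18 → S
C(2): 23·2+10=56≡4 → E

KSE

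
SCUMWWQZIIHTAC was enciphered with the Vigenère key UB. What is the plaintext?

Repeat the key across the ciphertext: UBUBUBUBUBUBUB
S(18)−U(20): -2≡24 → Y
C(2)−B(1): 1 → B
U(20)−U(20): 0 → A
M(12)−B(1): 11 → L
W(22)−U(20): 2 → C
W(22)−B(1): 21 → V
Q(16)−U(20): -4≡22 → W
Z(25)−B(1): 24 → Y
I(8)−U(20): -12≡14 → O
I(8)−B(1): 7 → H
H(7)−U(20): -13≡13 → N
T(19)−B(1): 18 → S
A(0)−U(20): -20≡6 → G
C(2)−B(1): 1 → B

YBALCVWYOHNSGB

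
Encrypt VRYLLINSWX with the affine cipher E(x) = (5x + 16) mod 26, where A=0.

RXGTTEDCWB

V(21): 5·21+16=121≡17 → R
R(17): 5·17+16=101≡23 → X
Y(24): 5·24+16=136≡6 → G
L(11): 5·11+16=71≡19 → T
L(11): 5·11+16=71≡19 → T
I(8): 5·8+16=56≡4 → E
N(13): 5·13+16=81≡3 → D
S(18): 5·18+16=106≡2 → C
W(22): 5·22+16=126≡22 → W
X(23): 5·23+16=131≡1 → B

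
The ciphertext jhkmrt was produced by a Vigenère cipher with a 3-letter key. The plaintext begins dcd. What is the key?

Subtract each crib letter from the matching ciphertext letter (mod 26):
j(9)−d(3)=6 → g
h(7)−c(2)=5 → f
k(10)−d(3)=7 → h

gfh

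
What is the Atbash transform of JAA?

J(9) → Q(16)
A(0) → Z(25)
A(0) → Z(25)

QZZ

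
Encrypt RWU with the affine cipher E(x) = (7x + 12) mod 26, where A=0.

BKW

R(17): 7·17+12=131≡1 → B
W(22): 7·22+12=166≡10 → K
U(20): 7·20+12=152≡22 → W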